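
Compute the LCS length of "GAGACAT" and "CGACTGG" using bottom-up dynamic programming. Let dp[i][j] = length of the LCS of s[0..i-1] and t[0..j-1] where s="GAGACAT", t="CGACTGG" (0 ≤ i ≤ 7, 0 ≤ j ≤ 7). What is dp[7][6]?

4

   ''  C  G  A  C  T  G  G
''  0  0  0  0  0  0  0  0
 G  0  0  1  1  1  1  1  1
 A  0  0  1  2  2  2  2  2
 G  0  0  1  2  2  2  3  3
 A  0  0  1  2  2  2  3  3
 C  0  1  1  2  3  3  3  3
 A  0  1  1  2  3  3  3  3
 T  0  1  1  2  3  4  4  4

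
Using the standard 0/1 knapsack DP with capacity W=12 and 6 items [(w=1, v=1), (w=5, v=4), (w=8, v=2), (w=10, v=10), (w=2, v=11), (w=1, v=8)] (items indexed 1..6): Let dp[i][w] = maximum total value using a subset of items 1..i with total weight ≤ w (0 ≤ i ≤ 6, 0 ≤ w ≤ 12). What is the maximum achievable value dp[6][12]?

i\w   0   1   2   3   4   5   6   7   8   9  10  11  12
  0   0   0   0   0   0   0   0   0   0   0   0   0   0
  1   0   1   1   1   1   1   1   1   1   1   1   1   1
  2   0   1   1   1   1   4   5   5   5   5   5   5   5
  3   0   1   1   1   1   4   5   5   5   5   5   5   5
  4   0   1   1   1   1   4   5   5   5   5  10  11  11
  5   0   1  11  12  12  12  12  15  16  16  16  16  21
  6   0   8  11  19  20  20  20  20  23  24  24  24  24

24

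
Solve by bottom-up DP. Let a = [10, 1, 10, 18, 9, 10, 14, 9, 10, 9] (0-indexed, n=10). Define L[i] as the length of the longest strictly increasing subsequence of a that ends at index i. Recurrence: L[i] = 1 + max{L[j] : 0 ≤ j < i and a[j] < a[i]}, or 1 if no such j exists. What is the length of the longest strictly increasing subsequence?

4

   i    0    1    2    3    4    5    6    7    8    9
a[i]   10    1   10   18    9   10   14    9   10    9
L[i]    1    1    2    3    2    3    4    2    3    2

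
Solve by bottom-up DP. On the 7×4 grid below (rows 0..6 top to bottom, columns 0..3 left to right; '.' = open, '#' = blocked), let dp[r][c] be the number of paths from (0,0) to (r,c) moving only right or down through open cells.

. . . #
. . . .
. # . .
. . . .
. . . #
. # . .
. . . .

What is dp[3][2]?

r\c   0   1   2   3
  0   1   1   1   0
  1   1   2   3   3
  2   1   0   3   6
  3   1   1   4  10
  4   1   2   6   0
  5   1   0   6   6
  6   1   1   7  13

4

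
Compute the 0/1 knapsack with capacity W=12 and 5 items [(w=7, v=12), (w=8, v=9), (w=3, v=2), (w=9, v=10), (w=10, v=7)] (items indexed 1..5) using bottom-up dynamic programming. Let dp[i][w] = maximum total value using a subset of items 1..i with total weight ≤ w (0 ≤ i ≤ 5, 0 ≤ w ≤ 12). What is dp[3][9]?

i\w   0   1   2   3   4   5   6   7   8   9  10  11  12
  0   0   0   0   0   0   0   0   0   0   0   0   0   0
  1   0   0   0   0   0   0   0  12  12  12  12  12  12
  2   0   0   0   0   0   0   0  12  12  12  12  12  12
  3   0   0   0   2   2   2   2  12  12  12  14  14  14
  4   0   0   0   2   2   2   2  12  12  12  14  14  14
  5   0   0   0   2   2   2   2  12  12  12  14  14  14

12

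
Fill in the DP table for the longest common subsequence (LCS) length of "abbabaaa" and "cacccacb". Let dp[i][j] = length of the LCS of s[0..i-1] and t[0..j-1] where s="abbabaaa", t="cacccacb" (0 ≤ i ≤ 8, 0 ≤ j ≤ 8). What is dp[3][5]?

   ''  c  a  c  c  c  a  c  b
''  0  0  0  0  0  0  0  0  0
 a  0  0  1  1  1  1  1  1  1
 b  0  0  1  1  1  1  1  1  2
 b  0  0  1  1  1  1  1  1  2
 a  0  0  1  1  1  1  2  2  2
 b  0  0  1  1  1  1  2  2  3
 a  0  0  1  1  1  1  2  2  3
 a  0  0  1  1  1  1  2  2  3
 a  0  0  1  1  1  1  2  2  3

1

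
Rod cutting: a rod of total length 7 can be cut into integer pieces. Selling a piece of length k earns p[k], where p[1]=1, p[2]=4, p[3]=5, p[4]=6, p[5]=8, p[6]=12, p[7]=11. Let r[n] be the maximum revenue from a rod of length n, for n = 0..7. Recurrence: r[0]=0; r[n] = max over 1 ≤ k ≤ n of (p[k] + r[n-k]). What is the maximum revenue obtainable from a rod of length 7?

   n    0    1    2    3    4    5    6    7
r[n]    0    1    4    5    8    9   12   13

13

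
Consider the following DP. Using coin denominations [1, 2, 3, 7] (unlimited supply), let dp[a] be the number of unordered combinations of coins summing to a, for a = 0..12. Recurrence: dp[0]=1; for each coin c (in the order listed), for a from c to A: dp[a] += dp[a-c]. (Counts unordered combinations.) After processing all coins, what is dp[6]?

7

after  coin     0     1     2     3     4     5     6     7     8     9    10    11    12
          1     1     1     1     1     1     1     1     1     1     1     1     1     1
          2     1     1     2     2     3     3     4     4     5     5     6     6     7
          3     1     1     2     3     4     5     7     8    10    12    14    16    19
          7     1     1     2     3     4     5     7     9    11    14    17    20    24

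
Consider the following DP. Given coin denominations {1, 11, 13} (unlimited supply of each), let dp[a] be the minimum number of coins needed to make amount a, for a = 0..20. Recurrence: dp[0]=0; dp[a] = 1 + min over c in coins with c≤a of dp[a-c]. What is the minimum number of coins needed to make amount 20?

8

 a  0  1  2  3  4  5  6  7  8  9 10 11 12 13 14 15 16 17 18 19 20
dp  0  1  2  3  4  5  6  7  8  9 10  1  2  1  2  3  4  5  6  7  8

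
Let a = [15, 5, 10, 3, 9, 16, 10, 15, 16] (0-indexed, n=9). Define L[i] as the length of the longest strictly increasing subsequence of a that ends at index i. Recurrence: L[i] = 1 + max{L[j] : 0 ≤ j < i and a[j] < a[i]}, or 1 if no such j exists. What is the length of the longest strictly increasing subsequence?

   i    0    1    2    3    4    5    6    7    8
a[i]   15    5   10    3    9   16   10   15   16
L[i]    1    1    2    1    2    3    3    4    5

5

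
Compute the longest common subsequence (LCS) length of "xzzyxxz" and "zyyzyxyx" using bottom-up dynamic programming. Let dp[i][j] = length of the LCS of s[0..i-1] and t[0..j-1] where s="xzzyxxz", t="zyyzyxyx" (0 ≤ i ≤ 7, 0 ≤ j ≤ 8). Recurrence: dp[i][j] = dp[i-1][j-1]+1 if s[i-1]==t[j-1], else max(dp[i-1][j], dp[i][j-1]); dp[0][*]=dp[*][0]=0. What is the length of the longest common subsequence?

   ''  z  y  y  z  y  x  y  x
''  0  0  0  0  0  0  0  0  0
 x  0  0  0  0  0  0  1  1  1
 z  0  1  1  1  1  1  1  1  1
 z  0  1  1  1  2  2  2  2  2
 y  0  1  2  2  2  3  3  3  3
 x  0  1  2  2  2  3  4  4  4
 x  0  1  2  2  2  3  4  4  5
 z  0  1  2  2  3  3  4  4  5

5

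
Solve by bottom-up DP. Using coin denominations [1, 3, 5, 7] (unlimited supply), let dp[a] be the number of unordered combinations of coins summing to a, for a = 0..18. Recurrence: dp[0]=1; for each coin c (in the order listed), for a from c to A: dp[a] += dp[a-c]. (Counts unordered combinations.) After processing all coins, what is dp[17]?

24

after  coin     0     1     2     3     4     5     6     7     8     9    10    11    12    13    14    15    16    17    18
          1     1     1     1     1     1     1     1     1     1     1     1     1     1     1     1     1     1     1     1
          3     1     1     1     2     2     2     3     3     3     4     4     4     5     5     5     6     6     6     7
          5     1     1     1     2     2     3     4     4     5     6     7     8     9    10    11    13    14    15    17
          7     1     1     1     2     2     3     4     5     6     7     9    10    12    14    16    19    21    24    27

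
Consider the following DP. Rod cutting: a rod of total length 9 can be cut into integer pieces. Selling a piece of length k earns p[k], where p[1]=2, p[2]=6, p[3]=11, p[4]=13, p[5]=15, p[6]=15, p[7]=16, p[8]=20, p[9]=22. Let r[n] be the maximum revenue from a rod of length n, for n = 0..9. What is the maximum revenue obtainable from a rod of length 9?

   n    0    1    2    3    4    5    6    7    8    9
r[n]    0    2    6   11   13   17   22   24   28   33

33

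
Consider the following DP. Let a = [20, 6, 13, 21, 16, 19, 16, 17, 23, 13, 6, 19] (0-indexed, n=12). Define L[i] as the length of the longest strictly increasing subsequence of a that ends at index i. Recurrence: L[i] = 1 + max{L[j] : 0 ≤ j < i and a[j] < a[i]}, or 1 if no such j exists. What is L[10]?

   i    0    1    2    3    4    5    6    7    8    9   10   11
a[i]   20    6   13   21   16   19   16   17   23   13    6   19
L[i]    1    1    2    3    3    4    3    4    5    2    1    5

1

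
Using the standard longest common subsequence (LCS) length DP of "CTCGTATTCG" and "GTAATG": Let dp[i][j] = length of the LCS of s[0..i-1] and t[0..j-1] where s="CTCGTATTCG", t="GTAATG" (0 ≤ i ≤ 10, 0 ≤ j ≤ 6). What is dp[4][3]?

1

   ''  G  T  A  A  T  G
''  0  0  0  0  0  0  0
 C  0  0  0  0  0  0  0
 T  0  0  1  1  1  1  1
 C  0  0  1  1  1  1  1
 G  0  1  1  1  1  1  2
 T  0  1  2  2  2  2  2
 A  0  1  2  3  3  3  3
 T  0  1  2  3  3  4  4
 T  0  1  2  3  3  4  4
 C  0  1  2  3  3  4  4
 G  0  1  2  3  3  4  5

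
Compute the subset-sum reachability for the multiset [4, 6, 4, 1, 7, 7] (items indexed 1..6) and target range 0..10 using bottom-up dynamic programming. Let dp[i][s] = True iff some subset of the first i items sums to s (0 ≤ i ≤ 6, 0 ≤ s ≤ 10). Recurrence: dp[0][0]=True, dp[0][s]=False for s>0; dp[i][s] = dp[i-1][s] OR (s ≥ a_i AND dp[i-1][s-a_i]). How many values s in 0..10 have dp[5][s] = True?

9

i\s   0   1   2   3   4   5   6   7   8   9  10
  0   T   F   F   F   F   F   F   F   F   F   F
  1   T   F   F   F   T   F   F   F   F   F   F
  2   T   F   F   F   T   F   T   F   F   F   T
  3   T   F   F   F   T   F   T   F   T   F   T
  4   T   T   F   F   T   T   T   T   T   T   T
  5   T   T   F   F   T   T   T   T   T   T   T
  6   T   T   F   F   T   T   T   T   T   T   T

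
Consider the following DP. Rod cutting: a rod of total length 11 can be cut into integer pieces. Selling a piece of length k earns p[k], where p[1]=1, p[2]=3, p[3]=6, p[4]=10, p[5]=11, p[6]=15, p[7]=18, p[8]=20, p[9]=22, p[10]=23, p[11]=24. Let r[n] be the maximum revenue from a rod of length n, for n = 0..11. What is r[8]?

   n    0    1    2    3    4    5    6    7    8    9   10   11
r[n]    0    1    3    6   10   11   15   18   20   22   25   28

20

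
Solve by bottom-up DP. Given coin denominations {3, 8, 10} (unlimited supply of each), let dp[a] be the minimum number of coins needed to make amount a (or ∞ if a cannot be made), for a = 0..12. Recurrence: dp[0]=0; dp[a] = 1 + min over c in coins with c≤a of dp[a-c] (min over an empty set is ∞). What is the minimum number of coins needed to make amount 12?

 a  0  1  2  3  4  5  6  7  8  9 10 11 12
dp  0  -  -  1  -  -  2  -  1  3  1  2  4
(- denotes ∞ / unreachable)

4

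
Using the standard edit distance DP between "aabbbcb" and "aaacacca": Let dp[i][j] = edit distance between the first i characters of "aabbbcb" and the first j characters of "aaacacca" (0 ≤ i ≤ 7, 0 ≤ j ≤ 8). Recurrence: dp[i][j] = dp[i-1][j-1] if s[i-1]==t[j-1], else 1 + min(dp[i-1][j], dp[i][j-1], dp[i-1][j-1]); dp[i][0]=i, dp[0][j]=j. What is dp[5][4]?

   ''  a  a  a  c  a  c  c  a
''  0  1  2  3  4  5  6  7  8
 a  1  0  1  2  3  4  5  6  7
 a  2  1  0  1  2  3  4  5  6
 b  3  2  1  1  2  3  4  5  6
 b  4  3  2  2  2  3  4  5  6
 b  5  4  3  3  3  3  4  5  6
 c  6  5  4  4  3  4  3  4  5
 b  7  6  5  5  4  4  4  4  5

3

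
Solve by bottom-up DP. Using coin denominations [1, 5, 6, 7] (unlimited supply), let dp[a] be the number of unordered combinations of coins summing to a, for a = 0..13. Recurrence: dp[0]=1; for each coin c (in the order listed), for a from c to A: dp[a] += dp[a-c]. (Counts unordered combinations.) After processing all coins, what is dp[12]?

8

after  coin     0     1     2     3     4     5     6     7     8     9    10    11    12    13
          1     1     1     1     1     1     1     1     1     1     1     1     1     1     1
          5     1     1     1     1     1     2     2     2     2     2     3     3     3     3
          6     1     1     1     1     1     2     3     3     3     3     4     5     6     6
          7     1     1     1     1     1     2     3     4     4     4     5     6     8     9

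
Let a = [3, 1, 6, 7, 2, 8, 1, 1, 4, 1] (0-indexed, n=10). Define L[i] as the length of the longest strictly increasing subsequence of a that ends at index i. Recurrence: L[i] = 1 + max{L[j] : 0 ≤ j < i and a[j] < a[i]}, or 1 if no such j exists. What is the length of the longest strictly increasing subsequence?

4

   i    0    1    2    3    4    5    6    7    8    9
a[i]    3    1    6    7    2    8    1    1    4    1
L[i]    1    1    2    3    2    4    1    1    3    1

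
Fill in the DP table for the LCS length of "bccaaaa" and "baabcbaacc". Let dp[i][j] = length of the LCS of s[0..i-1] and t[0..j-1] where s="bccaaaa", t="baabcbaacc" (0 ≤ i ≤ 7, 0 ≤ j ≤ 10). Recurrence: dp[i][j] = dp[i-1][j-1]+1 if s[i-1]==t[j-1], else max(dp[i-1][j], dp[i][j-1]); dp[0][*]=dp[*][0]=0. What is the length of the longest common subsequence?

5

   ''  b  a  a  b  c  b  a  a  c  c
''  0  0  0  0  0  0  0  0  0  0  0
 b  0  1  1  1  1  1  1  1  1  1  1
 c  0  1  1  1  1  2  2  2  2  2  2
 c  0  1  1  1  1  2  2  2  2  3  3
 a  0  1  2  2  2  2  2  3  3  3  3
 a  0  1  2  3  3  3  3  3  4  4  4
 a  0  1  2  3  3  3  3  4  4  4  4
 a  0  1  2  3  3  3  3  4  5  5  5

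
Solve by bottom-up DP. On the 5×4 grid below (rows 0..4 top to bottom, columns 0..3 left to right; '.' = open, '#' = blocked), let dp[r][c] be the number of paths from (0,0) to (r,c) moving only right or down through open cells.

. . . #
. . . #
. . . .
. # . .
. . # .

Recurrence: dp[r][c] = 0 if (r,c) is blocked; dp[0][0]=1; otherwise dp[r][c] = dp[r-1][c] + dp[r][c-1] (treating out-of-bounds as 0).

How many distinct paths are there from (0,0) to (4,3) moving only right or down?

12

r\c   0   1   2   3
  0   1   1   1   0
  1   1   2   3   0
  2   1   3   6   6
  3   1   0   6  12
  4   1   1   0  12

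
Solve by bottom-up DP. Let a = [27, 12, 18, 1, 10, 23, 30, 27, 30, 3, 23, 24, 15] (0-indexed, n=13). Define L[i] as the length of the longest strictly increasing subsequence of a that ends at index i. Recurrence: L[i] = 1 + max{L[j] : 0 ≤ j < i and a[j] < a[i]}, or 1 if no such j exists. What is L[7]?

   i    0    1    2    3    4    5    6    7    8    9   10   11   12
a[i]   27   12   18    1   10   23   30   27   30    3   23   24   15
L[i]    1    1    2    1    2    3    4    4    5    2    3    4    3

4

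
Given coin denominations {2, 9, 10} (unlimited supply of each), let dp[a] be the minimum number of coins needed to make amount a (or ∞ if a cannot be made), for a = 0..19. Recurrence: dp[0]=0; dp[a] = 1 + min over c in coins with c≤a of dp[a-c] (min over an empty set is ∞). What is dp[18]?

2

 a  0  1  2  3  4  5  6  7  8  9 10 11 12 13 14 15 16 17 18 19
dp  0  -  1  -  2  -  3  -  4  1  1  2  2  3  3  4  4  5  2  2
(- denotes ∞ / unreachable)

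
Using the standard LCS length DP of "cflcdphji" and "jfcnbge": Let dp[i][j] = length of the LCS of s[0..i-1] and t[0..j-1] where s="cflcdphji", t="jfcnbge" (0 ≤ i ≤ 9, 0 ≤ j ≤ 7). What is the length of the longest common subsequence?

   ''  j  f  c  n  b  g  e
''  0  0  0  0  0  0  0  0
 c  0  0  0  1  1  1  1  1
 f  0  0  1  1  1  1  1  1
 l  0  0  1  1  1  1  1  1
 c  0  0  1  2  2  2  2  2
 d  0  0  1  2  2  2  2  2
 p  0  0  1  2  2  2  2  2
 h  0  0  1  2  2  2  2  2
 j  0  1  1  2  2  2  2  2
 i  0  1  1  2  2  2  2  2

2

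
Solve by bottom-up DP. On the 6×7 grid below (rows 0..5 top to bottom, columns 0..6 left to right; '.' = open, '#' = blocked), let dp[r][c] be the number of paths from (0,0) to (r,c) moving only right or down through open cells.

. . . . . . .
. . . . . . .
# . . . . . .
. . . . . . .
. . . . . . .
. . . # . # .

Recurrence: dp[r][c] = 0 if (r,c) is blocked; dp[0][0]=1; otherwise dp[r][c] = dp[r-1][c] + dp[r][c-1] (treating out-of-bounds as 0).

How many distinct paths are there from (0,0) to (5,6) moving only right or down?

182

r\c   0   1   2   3   4   5   6
  0   1   1   1   1   1   1   1
  1   1   2   3   4   5   6   7
  2   0   2   5   9  14  20  27
  3   0   2   7  16  30  50  77
  4   0   2   9  25  55 105 182
  5   0   2  11   0  55   0 182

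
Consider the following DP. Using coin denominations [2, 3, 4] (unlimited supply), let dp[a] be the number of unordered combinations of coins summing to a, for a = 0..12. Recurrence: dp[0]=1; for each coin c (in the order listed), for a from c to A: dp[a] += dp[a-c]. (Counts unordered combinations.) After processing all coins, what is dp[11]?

4

after  coin     0     1     2     3     4     5     6     7     8     9    10    11    12
          2     1     0     1     0     1     0     1     0     1     0     1     0     1
          3     1     0     1     1     1     1     2     1     2     2     2     2     3
          4     1     0     1     1     2     1     3     2     4     3     5     4     7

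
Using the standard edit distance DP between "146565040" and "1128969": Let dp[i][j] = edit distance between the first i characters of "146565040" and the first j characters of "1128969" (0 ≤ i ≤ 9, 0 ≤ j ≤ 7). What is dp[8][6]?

7

   ''  1  1  2  8  9  6  9
''  0  1  2  3  4  5  6  7
 1  1  0  1  2  3  4  5  6
 4  2  1  1  2  3  4  5  6
 6  3  2  2  2  3  4  4  5
 5  4  3  3  3  3  4  5  5
 6  5  4  4  4  4  4  4  5
 5  6  5  5  5  5  5  5  5
 0  7  6  6  6  6  6  6  6
 4  8  7  7  7  7  7  7  7
 0  9  8  8  8  8  8  8  8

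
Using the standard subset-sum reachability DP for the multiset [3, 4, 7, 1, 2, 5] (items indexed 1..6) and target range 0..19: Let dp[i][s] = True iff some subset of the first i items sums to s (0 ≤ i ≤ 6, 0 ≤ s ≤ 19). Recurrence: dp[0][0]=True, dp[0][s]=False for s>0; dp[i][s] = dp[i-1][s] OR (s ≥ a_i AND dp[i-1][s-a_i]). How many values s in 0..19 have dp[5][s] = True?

18

i\s   0   1   2   3   4   5   6   7   8   9  10  11  12  13  14  15  16  17  18  19
  0   T   F   F   F   F   F   F   F   F   F   F   F   F   F   F   F   F   F   F   F
  1   T   F   F   T   F   F   F   F   F   F   F   F   F   F   F   F   F   F   F   F
  2   T   F   F   T   T   F   F   T   F   F   F   F   F   F   F   F   F   F   F   F
  3   T   F   F   T   T   F   F   T   F   F   T   T   F   F   T   F   F   F   F   F
  4   T   T   F   T   T   T   F   T   T   F   T   T   T   F   T   T   F   F   F   F
  5   T   T   T   T   T   T   T   T   T   T   T   T   T   T   T   T   T   T   F   F
  6   T   T   T   T   T   T   T   T   T   T   T   T   T   T   T   T   T   T   T   T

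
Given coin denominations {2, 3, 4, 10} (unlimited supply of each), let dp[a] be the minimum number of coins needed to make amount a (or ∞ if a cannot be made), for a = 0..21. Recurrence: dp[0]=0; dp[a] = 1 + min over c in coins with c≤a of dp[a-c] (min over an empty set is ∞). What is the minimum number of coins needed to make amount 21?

 a  0  1  2  3  4  5  6  7  8  9 10 11 12 13 14 15 16 17 18 19 20 21
dp  0  -  1  1  1  2  2  2  2  3  1  3  2  2  2  3  3  3  3  4  2  4
(- denotes ∞ / unreachable)

4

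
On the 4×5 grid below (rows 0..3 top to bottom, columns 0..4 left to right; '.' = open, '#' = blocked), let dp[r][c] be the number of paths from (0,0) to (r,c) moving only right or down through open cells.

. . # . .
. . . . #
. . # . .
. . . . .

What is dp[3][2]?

4

r\c   0   1   2   3   4
  0   1   1   0   0   0
  1   1   2   2   2   0
  2   1   3   0   2   2
  3   1   4   4   6   8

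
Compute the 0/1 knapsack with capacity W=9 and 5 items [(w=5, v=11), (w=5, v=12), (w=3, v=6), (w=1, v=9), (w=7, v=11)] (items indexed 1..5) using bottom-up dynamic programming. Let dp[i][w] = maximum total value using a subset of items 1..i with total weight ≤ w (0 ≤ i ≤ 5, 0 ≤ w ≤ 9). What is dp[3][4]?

6

i\w   0   1   2   3   4   5   6   7   8   9
  0   0   0   0   0   0   0   0   0   0   0
  1   0   0   0   0   0  11  11  11  11  11
  2   0   0   0   0   0  12  12  12  12  12
  3   0   0   0   6   6  12  12  12  18  18
  4   0   9   9   9  15  15  21  21  21  27
  5   0   9   9   9  15  15  21  21  21  27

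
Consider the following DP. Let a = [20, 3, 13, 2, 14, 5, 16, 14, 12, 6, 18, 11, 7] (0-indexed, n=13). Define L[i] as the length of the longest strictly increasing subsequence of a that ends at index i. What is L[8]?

   i    0    1    2    3    4    5    6    7    8    9   10   11   12
a[i]   20    3   13    2   14    5   16   14   12    6   18   11    7
L[i]    1    1    2    1    3    2    4    3    3    3    5    4    4

3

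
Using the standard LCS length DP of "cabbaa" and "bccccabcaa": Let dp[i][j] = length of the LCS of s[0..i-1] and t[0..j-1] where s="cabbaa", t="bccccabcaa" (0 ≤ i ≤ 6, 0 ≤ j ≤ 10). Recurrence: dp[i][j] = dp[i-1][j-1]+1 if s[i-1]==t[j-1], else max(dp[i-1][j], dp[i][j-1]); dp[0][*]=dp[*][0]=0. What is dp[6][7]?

3

   ''  b  c  c  c  c  a  b  c  a  a
''  0  0  0  0  0  0  0  0  0  0  0
 c  0  0  1  1  1  1  1  1  1  1  1
 a  0  0  1  1  1  1  2  2  2  2  2
 b  0  1  1  1  1  1  2  3  3  3  3
 b  0  1  1  1  1  1  2  3  3  3  3
 a  0  1  1  1  1  1  2  3  3  4  4
 a  0  1  1  1  1  1  2  3  3  4  5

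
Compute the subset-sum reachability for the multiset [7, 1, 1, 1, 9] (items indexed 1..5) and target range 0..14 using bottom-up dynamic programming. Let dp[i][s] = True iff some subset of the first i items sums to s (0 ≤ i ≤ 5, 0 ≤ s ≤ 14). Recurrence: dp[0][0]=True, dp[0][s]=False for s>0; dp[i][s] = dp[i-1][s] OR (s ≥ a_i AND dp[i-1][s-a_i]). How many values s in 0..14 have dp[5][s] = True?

10

i\s   0   1   2   3   4   5   6   7   8   9  10  11  12  13  14
  0   T   F   F   F   F   F   F   F   F   F   F   F   F   F   F
  1   T   F   F   F   F   F   F   T   F   F   F   F   F   F   F
  2   T   T   F   F   F   F   F   T   T   F   F   F   F   F   F
  3   T   T   T   F   F   F   F   T   T   T   F   F   F   F   F
  4   T   T   T   T   F   F   F   T   T   T   T   F   F   F   F
  5   T   T   T   T   F   F   F   T   T   T   T   T   T   F   F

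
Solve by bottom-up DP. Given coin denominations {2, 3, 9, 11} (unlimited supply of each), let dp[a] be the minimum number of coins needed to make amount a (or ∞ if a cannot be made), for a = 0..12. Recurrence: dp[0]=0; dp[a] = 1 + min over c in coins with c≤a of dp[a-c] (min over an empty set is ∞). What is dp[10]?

 a  0  1  2  3  4  5  6  7  8  9 10 11 12
dp  0  -  1  1  2  2  2  3  3  1  4  1  2
(- denotes ∞ / unreachable)

4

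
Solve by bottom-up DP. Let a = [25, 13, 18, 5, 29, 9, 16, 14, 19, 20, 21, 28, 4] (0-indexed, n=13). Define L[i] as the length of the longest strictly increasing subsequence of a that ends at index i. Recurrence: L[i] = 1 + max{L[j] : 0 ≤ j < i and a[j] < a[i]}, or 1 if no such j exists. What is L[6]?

   i    0    1    2    3    4    5    6    7    8    9   10   11   12
a[i]   25   13   18    5   29    9   16   14   19   20   21   28    4
L[i]    1    1    2    1    3    2    3    3    4    5    6    7    1

3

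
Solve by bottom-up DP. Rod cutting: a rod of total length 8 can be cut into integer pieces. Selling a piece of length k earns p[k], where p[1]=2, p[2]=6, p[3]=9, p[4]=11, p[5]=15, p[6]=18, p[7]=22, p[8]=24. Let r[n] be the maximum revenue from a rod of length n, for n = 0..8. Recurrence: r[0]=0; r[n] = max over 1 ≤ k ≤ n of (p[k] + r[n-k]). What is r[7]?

22

   n    0    1    2    3    4    5    6    7    8
r[n]    0    2    6    9   12   15   18   22   24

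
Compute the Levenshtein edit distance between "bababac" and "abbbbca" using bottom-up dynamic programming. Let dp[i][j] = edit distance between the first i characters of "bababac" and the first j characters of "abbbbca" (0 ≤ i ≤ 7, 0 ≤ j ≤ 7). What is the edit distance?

4

   ''  a  b  b  b  b  c  a
''  0  1  2  3  4  5  6  7
 b  1  1  1  2  3  4  5  6
 a  2  1  2  2  3  4  5  5
 b  3  2  1  2  2  3  4  5
 a  4  3  2  2  3  3  4  4
 b  5  4  3  2  2  3  4  5
 a  6  5  4  3  3  3  4  4
 c  7  6  5  4  4  4  3  4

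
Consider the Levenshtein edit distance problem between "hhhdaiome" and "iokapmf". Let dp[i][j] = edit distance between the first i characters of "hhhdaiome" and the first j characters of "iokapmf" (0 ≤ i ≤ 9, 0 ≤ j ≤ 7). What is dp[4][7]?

   ''  i  o  k  a  p  m  f
''  0  1  2  3  4  5  6  7
 h  1  1  2  3  4  5  6  7
 h  2  2  2  3  4  5  6  7
 h  3  3  3  3  4  5  6  7
 d  4  4  4  4  4  5  6  7
 a  5  5  5  5  4  5  6  7
 i  6  5  6  6  5  5  6  7
 o  7  6  5  6  6  6  6  7
 m  8  7  6  6  7  7  6  7
 e  9  8  7  7  7  8  7  7

7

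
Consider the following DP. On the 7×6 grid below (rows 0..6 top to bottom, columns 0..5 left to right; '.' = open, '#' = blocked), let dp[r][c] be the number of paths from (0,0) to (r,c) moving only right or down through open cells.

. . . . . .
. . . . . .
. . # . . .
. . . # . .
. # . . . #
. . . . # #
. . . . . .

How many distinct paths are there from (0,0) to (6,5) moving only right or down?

r\c   0   1   2   3   4   5
  0   1   1   1   1   1   1
  1   1   2   3   4   5   6
  2   1   3   0   4   9  15
  3   1   4   4   0   9  24
  4   1   0   4   4  13   0
  5   1   1   5   9   0   0
  6   1   2   7  16  16  16

16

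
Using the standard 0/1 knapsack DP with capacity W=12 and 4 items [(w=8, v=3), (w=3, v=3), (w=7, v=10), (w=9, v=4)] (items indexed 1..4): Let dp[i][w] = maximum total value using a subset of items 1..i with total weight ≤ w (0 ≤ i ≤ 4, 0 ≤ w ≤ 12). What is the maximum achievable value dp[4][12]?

i\w   0   1   2   3   4   5   6   7   8   9  10  11  12
  0   0   0   0   0   0   0   0   0   0   0   0   0   0
  1   0   0   0   0   0   0   0   0   3   3   3   3   3
  2   0   0   0   3   3   3   3   3   3   3   3   6   6
  3   0   0   0   3   3   3   3  10  10  10  13  13  13
  4   0   0   0   3   3   3   3  10  10  10  13  13  13

13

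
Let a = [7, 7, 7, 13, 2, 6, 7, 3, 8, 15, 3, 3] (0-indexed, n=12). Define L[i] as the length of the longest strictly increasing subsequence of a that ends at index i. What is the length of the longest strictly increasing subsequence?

   i    0    1    2    3    4    5    6    7    8    9   10   11
a[i]    7    7    7   13    2    6    7    3    8   15    3    3
L[i]    1    1    1    2    1    2    3    2    4    5    2    2

5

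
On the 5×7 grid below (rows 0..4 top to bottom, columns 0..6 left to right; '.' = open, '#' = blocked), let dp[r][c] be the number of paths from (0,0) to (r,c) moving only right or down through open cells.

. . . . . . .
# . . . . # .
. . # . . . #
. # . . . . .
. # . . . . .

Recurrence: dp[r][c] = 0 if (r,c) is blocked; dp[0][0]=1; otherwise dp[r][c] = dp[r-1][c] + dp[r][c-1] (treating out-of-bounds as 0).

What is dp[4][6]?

47

r\c   0   1   2   3   4   5   6
  0   1   1   1   1   1   1   1
  1   0   1   2   3   4   0   1
  2   0   1   0   3   7   7   0
  3   0   0   0   3  10  17  17
  4   0   0   0   3  13  30  47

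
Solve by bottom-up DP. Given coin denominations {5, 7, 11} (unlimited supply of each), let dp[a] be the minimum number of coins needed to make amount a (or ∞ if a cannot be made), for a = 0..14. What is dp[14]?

2

 a  0  1  2  3  4  5  6  7  8  9 10 11 12 13 14
dp  0  -  -  -  -  1  -  1  -  -  2  1  2  -  2
(- denotes ∞ / unreachable)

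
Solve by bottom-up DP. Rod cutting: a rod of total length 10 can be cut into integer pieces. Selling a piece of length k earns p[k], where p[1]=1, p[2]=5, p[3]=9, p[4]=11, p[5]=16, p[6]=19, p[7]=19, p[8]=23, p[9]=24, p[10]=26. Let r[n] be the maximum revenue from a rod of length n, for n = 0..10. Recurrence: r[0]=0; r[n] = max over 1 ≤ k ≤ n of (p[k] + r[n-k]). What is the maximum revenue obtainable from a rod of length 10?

   n    0    1    2    3    4    5    6    7    8    9   10
r[n]    0    1    5    9   11   16   19   21   25   28   32

32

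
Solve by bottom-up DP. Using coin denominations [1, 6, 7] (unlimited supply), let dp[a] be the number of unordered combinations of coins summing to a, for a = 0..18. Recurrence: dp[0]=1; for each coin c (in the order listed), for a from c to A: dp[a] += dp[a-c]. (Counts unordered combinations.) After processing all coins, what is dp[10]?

after  coin     0     1     2     3     4     5     6     7     8     9    10    11    12    13    14    15    16    17    18
          1     1     1     1     1     1     1     1     1     1     1     1     1     1     1     1     1     1     1     1
          6     1     1     1     1     1     1     2     2     2     2     2     2     3     3     3     3     3     3     4
          7     1     1     1     1     1     1     2     3     3     3     3     3     4     5     6     6     6     6     7

3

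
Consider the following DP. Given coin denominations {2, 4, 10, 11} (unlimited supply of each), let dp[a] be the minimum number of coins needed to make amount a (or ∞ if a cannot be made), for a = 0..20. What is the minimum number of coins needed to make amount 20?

 a  0  1  2  3  4  5  6  7  8  9 10 11 12 13 14 15 16 17 18 19 20
dp  0  -  1  -  1  -  2  -  2  -  1  1  2  2  2  2  3  3  3  3  2
(- denotes ∞ / unreachable)

2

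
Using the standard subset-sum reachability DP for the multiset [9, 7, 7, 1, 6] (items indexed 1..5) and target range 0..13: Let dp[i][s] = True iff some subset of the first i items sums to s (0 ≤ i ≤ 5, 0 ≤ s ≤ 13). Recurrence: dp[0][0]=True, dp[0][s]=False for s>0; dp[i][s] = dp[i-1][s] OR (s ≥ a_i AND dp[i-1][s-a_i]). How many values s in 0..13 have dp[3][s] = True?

3

i\s   0   1   2   3   4   5   6   7   8   9  10  11  12  13
  0   T   F   F   F   F   F   F   F   F   F   F   F   F   F
  1   T   F   F   F   F   F   F   F   F   T   F   F   F   F
  2   T   F   F   F   F   F   F   T   F   T   F   F   F   F
  3   T   F   F   F   F   F   F   T   F   T   F   F   F   F
  4   T   T   F   F   F   F   F   T   T   T   T   F   F   F
  5   T   T   F   F   F   F   T   T   T   T   T   F   F   T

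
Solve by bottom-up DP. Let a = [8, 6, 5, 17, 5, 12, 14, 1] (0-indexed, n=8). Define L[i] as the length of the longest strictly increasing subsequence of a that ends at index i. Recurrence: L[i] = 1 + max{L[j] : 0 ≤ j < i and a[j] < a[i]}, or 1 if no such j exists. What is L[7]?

1

   i    0    1    2    3    4    5    6    7
a[i]    8    6    5   17    5   12   14    1
L[i]    1    1    1    2    1    2    3    1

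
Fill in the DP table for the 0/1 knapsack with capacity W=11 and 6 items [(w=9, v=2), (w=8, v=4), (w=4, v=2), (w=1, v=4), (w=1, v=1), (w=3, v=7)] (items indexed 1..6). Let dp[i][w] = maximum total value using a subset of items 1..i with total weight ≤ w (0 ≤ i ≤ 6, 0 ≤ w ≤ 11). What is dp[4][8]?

6

i\w   0   1   2   3   4   5   6   7   8   9  10  11
  0   0   0   0   0   0   0   0   0   0   0   0   0
  1   0   0   0   0   0   0   0   0   0   2   2   2
  2   0   0   0   0   0   0   0   0   4   4   4   4
  3   0   0   0   0   2   2   2   2   4   4   4   4
  4   0   4   4   4   4   6   6   6   6   8   8   8
  5   0   4   5   5   5   6   7   7   7   8   9   9
  6   0   4   5   7  11  12  12  12  13  14  14  14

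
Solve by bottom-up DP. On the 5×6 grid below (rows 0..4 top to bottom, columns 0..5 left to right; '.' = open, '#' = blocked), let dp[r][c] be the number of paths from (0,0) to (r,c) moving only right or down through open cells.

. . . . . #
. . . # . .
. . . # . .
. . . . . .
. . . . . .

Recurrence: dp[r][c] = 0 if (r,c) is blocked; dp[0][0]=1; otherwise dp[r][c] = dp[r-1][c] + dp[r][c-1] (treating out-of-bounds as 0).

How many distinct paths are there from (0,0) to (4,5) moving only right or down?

r\c   0   1   2   3   4   5
  0   1   1   1   1   1   0
  1   1   2   3   0   1   1
  2   1   3   6   0   1   2
  3   1   4  10  10  11  13
  4   1   5  15  25  36  49

49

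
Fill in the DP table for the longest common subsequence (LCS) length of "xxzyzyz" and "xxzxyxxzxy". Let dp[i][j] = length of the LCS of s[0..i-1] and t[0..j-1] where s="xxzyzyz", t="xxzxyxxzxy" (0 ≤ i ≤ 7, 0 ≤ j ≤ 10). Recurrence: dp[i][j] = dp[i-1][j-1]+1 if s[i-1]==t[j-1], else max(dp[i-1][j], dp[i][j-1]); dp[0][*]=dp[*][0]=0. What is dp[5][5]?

   ''  x  x  z  x  y  x  x  z  x  y
''  0  0  0  0  0  0  0  0  0  0  0
 x  0  1  1  1  1  1  1  1  1  1  1
 x  0  1  2  2  2  2  2  2  2  2  2
 z  0  1  2  3  3  3  3  3  3  3  3
 y  0  1  2  3  3  4  4  4  4  4  4
 z  0  1  2  3  3  4  4  4  5  5  5
 y  0  1  2  3  3  4  4  4  5  5  6
 z  0  1  2  3  3  4  4  4  5  5  6

4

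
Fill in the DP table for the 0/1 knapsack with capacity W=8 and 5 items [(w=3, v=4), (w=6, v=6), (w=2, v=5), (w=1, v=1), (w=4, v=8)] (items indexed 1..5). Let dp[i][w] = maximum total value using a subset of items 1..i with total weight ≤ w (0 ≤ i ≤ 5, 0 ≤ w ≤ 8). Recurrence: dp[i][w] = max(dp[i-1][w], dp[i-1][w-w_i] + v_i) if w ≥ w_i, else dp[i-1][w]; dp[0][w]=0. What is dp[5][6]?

i\w   0   1   2   3   4   5   6   7   8
  0   0   0   0   0   0   0   0   0   0
  1   0   0   0   4   4   4   4   4   4
  2   0   0   0   4   4   4   6   6   6
  3   0   0   5   5   5   9   9   9  11
  4   0   1   5   6   6   9  10  10  11
  5   0   1   5   6   8   9  13  14  14

13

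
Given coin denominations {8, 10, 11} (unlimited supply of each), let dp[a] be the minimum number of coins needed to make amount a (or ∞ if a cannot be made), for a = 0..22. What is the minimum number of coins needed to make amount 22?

 a  0  1  2  3  4  5  6  7  8  9 10 11 12 13 14 15 16 17 18 19 20 21 22
dp  0  -  -  -  -  -  -  -  1  -  1  1  -  -  -  -  2  -  2  2  2  2  2
(- denotes ∞ / unreachable)

2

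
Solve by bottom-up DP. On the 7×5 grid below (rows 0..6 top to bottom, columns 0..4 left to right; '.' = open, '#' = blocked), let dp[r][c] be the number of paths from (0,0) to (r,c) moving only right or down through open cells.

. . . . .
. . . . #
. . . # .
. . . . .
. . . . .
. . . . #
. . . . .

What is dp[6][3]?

r\c   0   1   2   3   4
  0   1   1   1   1   1
  1   1   2   3   4   0
  2   1   3   6   0   0
  3   1   4  10  10  10
  4   1   5  15  25  35
  5   1   6  21  46   0
  6   1   7  28  74  74

74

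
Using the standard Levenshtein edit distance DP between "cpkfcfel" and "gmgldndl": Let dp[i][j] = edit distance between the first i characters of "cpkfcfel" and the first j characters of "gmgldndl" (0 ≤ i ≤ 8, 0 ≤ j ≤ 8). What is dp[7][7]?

   ''  g  m  g  l  d  n  d  l
''  0  1  2  3  4  5  6  7  8
 c  1  1  2  3  4  5  6  7  8
 p  2  2  2  3  4  5  6  7  8
 k  3  3  3  3  4  5  6  7  8
 f  4  4  4  4  4  5  6  7  8
 c  5  5  5  5  5  5  6  7  8
 f  6  6  6  6  6  6  6  7  8
 e  7  7  7  7  7  7  7  7  8
 l  8  8  8  8  7  8  8  8  7

7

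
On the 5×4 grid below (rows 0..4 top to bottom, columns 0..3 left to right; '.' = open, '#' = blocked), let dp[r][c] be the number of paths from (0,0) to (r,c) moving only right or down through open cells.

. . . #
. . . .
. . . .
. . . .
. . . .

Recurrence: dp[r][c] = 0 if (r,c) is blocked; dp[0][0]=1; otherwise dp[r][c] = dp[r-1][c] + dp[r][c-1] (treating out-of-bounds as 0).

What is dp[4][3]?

34

r\c   0   1   2   3
  0   1   1   1   0
  1   1   2   3   3
  2   1   3   6   9
  3   1   4  10  19
  4   1   5  15  34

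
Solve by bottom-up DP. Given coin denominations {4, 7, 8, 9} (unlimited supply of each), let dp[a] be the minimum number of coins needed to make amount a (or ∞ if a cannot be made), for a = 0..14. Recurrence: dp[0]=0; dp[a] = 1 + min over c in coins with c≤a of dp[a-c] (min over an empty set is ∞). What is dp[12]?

 a  0  1  2  3  4  5  6  7  8  9 10 11 12 13 14
dp  0  -  -  -  1  -  -  1  1  1  -  2  2  2  2
(- denotes ∞ / unreachable)

2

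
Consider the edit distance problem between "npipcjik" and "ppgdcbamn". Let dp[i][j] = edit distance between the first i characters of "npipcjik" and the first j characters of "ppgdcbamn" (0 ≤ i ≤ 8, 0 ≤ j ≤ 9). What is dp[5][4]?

4

   ''  p  p  g  d  c  b  a  m  n
''  0  1  2  3  4  5  6  7  8  9
 n  1  1  2  3  4  5  6  7  8  8
 p  2  1  1  2  3  4  5  6  7  8
 i  3  2  2  2  3  4  5  6  7  8
 p  4  3  2  3  3  4  5  6  7  8
 c  5  4  3  3  4  3  4  5  6  7
 j  6  5  4  4  4  4  4  5  6  7
 i  7  6  5  5  5  5  5  5  6  7
 k  8  7  6  6  6  6  6  6  6  7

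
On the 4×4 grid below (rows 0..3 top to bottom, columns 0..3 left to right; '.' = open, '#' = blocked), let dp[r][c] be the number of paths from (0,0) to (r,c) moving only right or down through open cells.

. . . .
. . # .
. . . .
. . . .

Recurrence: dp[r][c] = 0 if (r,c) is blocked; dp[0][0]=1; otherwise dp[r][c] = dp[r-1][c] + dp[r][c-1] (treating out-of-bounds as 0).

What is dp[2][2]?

3

r\c   0   1   2   3
  0   1   1   1   1
  1   1   2   0   1
  2   1   3   3   4
  3   1   4   7  11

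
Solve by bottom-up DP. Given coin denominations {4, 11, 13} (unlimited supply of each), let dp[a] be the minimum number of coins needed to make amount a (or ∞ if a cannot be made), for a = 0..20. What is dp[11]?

 a  0  1  2  3  4  5  6  7  8  9 10 11 12 13 14 15 16 17 18 19 20
dp  0  -  -  -  1  -  -  -  2  -  -  1  3  1  -  2  4  2  -  3  5
(- denotes ∞ / unreachable)

1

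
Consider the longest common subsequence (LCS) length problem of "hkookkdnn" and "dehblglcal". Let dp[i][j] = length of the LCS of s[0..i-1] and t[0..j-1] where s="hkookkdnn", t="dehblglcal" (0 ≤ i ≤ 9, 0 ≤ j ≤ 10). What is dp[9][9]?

1

   ''  d  e  h  b  l  g  l  c  a  l
''  0  0  0  0  0  0  0  0  0  0  0
 h  0  0  0  1  1  1  1  1  1  1  1
 k  0  0  0  1  1  1  1  1  1  1  1
 o  0  0  0  1  1  1  1  1  1  1  1
 o  0  0  0  1  1  1  1  1  1  1  1
 k  0  0  0  1  1  1  1  1  1  1  1
 k  0  0  0  1  1  1  1  1  1  1  1
 d  0  1  1  1  1  1  1  1  1  1  1
 n  0  1  1  1  1  1  1  1  1  1  1
 n  0  1  1  1  1  1  1  1  1  1  1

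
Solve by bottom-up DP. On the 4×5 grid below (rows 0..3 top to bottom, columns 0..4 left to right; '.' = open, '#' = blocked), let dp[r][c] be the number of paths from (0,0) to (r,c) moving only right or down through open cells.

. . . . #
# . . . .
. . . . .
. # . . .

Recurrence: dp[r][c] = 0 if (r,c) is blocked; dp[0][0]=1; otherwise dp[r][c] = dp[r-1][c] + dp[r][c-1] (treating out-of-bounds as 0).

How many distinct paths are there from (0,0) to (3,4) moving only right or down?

r\c   0   1   2   3   4
  0   1   1   1   1   0
  1   0   1   2   3   3
  2   0   1   3   6   9
  3   0   0   3   9  18

18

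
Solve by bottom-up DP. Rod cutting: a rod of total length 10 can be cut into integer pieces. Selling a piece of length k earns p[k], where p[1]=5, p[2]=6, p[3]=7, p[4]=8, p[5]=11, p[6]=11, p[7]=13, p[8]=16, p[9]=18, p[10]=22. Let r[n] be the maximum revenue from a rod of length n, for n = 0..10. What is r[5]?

25

   n    0    1    2    3    4    5    6    7    8    9   10
r[n]    0    5   10   15   20   25   30   35   40   45   50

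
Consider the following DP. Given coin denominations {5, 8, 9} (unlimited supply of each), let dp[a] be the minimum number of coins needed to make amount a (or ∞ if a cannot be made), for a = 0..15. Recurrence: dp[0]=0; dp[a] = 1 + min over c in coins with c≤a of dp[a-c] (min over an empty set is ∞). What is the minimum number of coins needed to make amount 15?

3

 a  0  1  2  3  4  5  6  7  8  9 10 11 12 13 14 15
dp  0  -  -  -  -  1  -  -  1  1  2  -  -  2  2  3
(- denotes ∞ / unreachable)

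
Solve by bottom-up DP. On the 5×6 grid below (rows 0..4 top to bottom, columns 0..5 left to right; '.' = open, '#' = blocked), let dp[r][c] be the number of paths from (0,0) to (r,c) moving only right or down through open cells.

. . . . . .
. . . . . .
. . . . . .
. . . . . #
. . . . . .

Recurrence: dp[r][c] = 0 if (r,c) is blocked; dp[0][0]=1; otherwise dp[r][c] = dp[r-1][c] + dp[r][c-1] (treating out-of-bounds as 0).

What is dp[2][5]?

r\c   0   1   2   3   4   5
  0   1   1   1   1   1   1
  1   1   2   3   4   5   6
  2   1   3   6  10  15  21
  3   1   4  10  20  35   0
  4   1   5  15  35  70  70

21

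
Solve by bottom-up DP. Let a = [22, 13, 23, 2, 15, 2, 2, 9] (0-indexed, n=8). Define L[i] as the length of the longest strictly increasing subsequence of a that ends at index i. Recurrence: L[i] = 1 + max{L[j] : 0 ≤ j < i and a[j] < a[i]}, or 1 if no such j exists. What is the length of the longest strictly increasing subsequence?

   i    0    1    2    3    4    5    6    7
a[i]   22   13   23    2   15    2    2    9
L[i]    1    1    2    1    2    1    1    2

2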